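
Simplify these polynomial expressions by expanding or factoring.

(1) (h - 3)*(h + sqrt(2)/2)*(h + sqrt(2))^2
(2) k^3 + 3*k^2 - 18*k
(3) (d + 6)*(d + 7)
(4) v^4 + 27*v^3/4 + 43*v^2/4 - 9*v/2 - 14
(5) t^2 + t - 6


(1) = h^4 - 3*h^3 + 5*sqrt(2)*h^3/2 - 15*sqrt(2)*h^2/2 + 4*h^2 - 12*h + sqrt(2)*h - 3*sqrt(2)
(2) = k*(k - 3)*(k + 6)
(3) = d^2 + 13*d + 42
(4) = (v - 1)*(v + 7/4)*(v + 2)*(v + 4)
(5) = (t - 2)*(t + 3)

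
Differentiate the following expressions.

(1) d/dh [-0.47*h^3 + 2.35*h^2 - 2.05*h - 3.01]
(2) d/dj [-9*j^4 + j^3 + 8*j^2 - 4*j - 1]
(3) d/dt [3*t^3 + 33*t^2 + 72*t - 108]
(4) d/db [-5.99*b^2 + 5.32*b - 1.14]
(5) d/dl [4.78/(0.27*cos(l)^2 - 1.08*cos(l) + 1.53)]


(1) = -1.41*h^2 + 4.7*h - 2.05
(2) = -36*j^3 + 3*j^2 + 16*j - 4
(3) = 9*t^2 + 66*t + 72
(4) = 5.32 - 11.98*b
(5) = (2.5812*cos(l) - 5.1624)*sin(l)/(0.27*cos(l)^2 - 1.08*cos(l) + 1.53)^2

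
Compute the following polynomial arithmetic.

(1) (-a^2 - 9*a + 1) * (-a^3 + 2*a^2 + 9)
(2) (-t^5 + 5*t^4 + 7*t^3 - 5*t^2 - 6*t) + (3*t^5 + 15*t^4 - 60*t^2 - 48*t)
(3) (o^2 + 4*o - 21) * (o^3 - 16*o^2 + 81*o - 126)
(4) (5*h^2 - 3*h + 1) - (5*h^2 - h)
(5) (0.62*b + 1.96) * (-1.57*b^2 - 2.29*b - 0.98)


(1) = a^5 + 7*a^4 - 19*a^3 - 7*a^2 - 81*a + 9
(2) = 2*t^5 + 20*t^4 + 7*t^3 - 65*t^2 - 54*t
(3) = o^5 - 12*o^4 - 4*o^3 + 534*o^2 - 2205*o + 2646
(4) = 1 - 2*h
(5) = -0.9734*b^3 - 4.497*b^2 - 5.096*b - 1.9208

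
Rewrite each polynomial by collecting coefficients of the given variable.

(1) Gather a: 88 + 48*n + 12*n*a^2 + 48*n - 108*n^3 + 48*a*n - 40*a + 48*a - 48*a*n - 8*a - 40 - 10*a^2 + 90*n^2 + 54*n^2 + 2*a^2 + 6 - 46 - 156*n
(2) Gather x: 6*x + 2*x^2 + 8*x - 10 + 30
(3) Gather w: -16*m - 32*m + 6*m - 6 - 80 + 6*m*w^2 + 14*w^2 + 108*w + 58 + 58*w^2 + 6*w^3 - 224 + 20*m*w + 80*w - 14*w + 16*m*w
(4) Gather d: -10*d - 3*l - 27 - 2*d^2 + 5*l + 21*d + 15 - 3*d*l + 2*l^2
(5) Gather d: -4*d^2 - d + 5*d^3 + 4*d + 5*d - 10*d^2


(1) = a^2*(12*n - 8) - 108*n^3 + 144*n^2 - 60*n + 8
(2) = 2*x^2 + 14*x + 20
(3) = -42*m + 6*w^3 + w^2*(6*m + 72) + w*(36*m + 174) - 252
(4) = -2*d^2 + d*(11 - 3*l) + 2*l^2 + 2*l - 12
(5) = 5*d^3 - 14*d^2 + 8*d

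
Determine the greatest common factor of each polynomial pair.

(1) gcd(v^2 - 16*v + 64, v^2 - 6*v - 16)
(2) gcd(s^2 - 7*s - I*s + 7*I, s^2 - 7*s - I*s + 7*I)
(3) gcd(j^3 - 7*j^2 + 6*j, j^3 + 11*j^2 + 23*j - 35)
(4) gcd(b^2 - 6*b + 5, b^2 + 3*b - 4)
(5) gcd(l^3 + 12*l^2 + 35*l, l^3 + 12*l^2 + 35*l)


(1) = gcd((v - 8)^2, (v - 8)*(v + 2)) = v - 8
(2) = gcd((s - 7)*(s - I), (s - 7)*(s - I)) = s^2 + s*(-7 - I) + 7*I
(3) = j - 1
(4) = gcd((b - 5)*(b - 1), (b - 1)*(b + 4)) = b - 1
(5) = gcd(l*(l + 5)*(l + 7), l*(l + 5)*(l + 7)) = l^3 + 12*l^2 + 35*l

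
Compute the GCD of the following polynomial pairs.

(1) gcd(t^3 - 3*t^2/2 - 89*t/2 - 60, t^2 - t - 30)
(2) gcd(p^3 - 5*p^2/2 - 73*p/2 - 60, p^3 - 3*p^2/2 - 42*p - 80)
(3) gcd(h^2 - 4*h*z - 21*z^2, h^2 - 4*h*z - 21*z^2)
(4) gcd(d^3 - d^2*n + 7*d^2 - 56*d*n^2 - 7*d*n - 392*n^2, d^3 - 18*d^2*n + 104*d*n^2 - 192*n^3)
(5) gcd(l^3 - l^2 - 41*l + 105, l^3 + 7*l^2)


(1) = gcd((t - 8)*(t + 3/2)*(t + 5), (t - 6)*(t + 5)) = t + 5
(2) = gcd((p - 8)*(p + 5/2)*(p + 3), (p - 8)*(p + 5/2)*(p + 4)) = p^2 - 11*p/2 - 20
(3) = gcd((h - 7*z)*(h + 3*z), (h - 7*z)*(h + 3*z)) = -h^2 + 4*h*z + 21*z^2
(4) = d - 8*n
(5) = l + 7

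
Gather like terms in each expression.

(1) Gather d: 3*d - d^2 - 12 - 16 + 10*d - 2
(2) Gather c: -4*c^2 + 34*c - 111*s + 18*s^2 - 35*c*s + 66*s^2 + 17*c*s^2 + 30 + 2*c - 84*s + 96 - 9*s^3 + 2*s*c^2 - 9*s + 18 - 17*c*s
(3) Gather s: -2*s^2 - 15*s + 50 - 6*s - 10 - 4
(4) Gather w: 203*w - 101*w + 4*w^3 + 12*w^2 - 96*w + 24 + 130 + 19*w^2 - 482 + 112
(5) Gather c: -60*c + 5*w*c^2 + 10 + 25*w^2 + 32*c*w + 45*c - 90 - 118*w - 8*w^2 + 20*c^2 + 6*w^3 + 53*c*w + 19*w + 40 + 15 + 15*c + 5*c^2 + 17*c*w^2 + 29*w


(1) = -d^2 + 13*d - 30
(2) = c^2*(2*s - 4) + c*(17*s^2 - 52*s + 36) - 9*s^3 + 84*s^2 - 204*s + 144
(3) = -2*s^2 - 21*s + 36
(4) = 4*w^3 + 31*w^2 + 6*w - 216
(5) = c^2*(5*w + 25) + c*(17*w^2 + 85*w) + 6*w^3 + 17*w^2 - 70*w - 25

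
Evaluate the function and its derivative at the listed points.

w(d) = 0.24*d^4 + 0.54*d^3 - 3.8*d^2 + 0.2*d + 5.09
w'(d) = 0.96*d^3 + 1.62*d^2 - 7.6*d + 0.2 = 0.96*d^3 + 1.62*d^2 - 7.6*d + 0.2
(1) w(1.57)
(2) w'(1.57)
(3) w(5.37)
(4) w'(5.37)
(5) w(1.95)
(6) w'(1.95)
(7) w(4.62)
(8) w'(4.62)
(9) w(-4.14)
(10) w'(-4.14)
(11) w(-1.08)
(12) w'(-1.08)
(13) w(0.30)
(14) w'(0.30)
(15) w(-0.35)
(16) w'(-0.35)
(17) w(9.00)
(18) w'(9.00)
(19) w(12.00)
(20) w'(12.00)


(1) = -0.41
(2) = -4.02
(3) = 179.78
(4) = 154.76
(5) = -1.50
(6) = -1.34
(7) = 87.50
(8) = 94.33
(9) = -28.68
(10) = -8.69
(11) = 0.09
(12) = 9.09
(13) = 4.82
(14) = -1.91
(15) = 4.53
(16) = 3.02
(17) = 1667.39
(18) = 762.86
(19) = 5370.05
(20) = 1801.16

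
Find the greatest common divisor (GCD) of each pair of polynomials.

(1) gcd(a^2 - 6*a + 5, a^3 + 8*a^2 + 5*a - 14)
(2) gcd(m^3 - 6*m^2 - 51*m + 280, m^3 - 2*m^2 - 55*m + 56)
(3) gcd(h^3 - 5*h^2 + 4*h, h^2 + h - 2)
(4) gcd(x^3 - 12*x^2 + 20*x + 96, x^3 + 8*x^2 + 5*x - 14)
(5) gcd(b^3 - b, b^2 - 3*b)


(1) = gcd((a - 5)*(a - 1), (a - 1)*(a + 2)*(a + 7)) = a - 1
(2) = m^2 - m - 56
(3) = h - 1
(4) = gcd((x - 8)*(x - 6)*(x + 2), (x - 1)*(x + 2)*(x + 7)) = x + 2
(5) = b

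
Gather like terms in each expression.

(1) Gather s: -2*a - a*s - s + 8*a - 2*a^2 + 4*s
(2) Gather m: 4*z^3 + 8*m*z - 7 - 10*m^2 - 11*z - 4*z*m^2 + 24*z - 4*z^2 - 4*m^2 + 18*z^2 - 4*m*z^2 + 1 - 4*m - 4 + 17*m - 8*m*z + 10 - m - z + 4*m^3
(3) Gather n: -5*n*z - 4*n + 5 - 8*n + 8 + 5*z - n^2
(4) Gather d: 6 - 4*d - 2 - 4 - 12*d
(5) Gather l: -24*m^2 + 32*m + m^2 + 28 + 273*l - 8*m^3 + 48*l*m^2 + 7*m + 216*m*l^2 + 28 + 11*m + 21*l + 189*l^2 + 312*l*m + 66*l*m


(1) = -2*a^2 + 6*a + s*(3 - a)
(2) = 4*m^3 + m^2*(-4*z - 14) + m*(12 - 4*z^2) + 4*z^3 + 14*z^2 + 12*z
(3) = -n^2 + n*(-5*z - 12) + 5*z + 13
(4) = -16*d
(5) = l^2*(216*m + 189) + l*(48*m^2 + 378*m + 294) - 8*m^3 - 23*m^2 + 50*m + 56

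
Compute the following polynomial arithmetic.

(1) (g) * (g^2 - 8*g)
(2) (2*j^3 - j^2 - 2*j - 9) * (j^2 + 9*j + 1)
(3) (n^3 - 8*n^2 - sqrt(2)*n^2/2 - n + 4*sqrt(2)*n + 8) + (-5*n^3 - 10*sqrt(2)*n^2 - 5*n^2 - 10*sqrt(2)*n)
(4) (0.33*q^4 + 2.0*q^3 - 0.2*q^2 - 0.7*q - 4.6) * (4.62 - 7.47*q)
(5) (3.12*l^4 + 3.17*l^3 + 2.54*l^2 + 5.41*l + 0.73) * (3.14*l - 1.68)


(1) = g^3 - 8*g^2
(2) = 2*j^5 + 17*j^4 - 9*j^3 - 28*j^2 - 83*j - 9
(3) = -4*n^3 - 21*sqrt(2)*n^2/2 - 13*n^2 - 6*sqrt(2)*n - n + 8
(4) = -2.4651*q^5 - 13.4154*q^4 + 10.734*q^3 + 4.305*q^2 + 31.128*q - 21.252
(5) = 9.7968*l^5 + 4.7122*l^4 + 2.65*l^3 + 12.7202*l^2 - 6.7966*l - 1.2264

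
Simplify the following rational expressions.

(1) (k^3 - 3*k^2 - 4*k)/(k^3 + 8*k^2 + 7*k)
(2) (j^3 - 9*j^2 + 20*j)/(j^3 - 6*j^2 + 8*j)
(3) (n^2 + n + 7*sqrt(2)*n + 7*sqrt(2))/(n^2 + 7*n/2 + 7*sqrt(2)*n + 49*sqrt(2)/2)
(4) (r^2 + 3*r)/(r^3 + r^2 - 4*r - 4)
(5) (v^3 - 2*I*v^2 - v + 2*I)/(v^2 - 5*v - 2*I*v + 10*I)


(1) = (k - 4)/(k + 7)
(2) = (j - 5)/(j - 2)
(3) = (2*n + 2)/(2*n + 7)
(4) = (r^2 + 3*r)/(r^3 + r^2 - 4*r - 4)
(5) = (v^2 - 1)/(v - 5)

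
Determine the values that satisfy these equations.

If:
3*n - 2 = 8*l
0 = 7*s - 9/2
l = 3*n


Then:
l = -2/7
n = -2/21
s = 9/14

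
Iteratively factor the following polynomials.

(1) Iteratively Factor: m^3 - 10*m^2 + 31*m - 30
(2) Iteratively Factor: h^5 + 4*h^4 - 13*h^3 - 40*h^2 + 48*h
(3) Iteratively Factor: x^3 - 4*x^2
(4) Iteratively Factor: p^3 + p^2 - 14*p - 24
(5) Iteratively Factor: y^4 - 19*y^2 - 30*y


(1) = (m - 3)*(m^2 - 7*m + 10) = (m - 5)*(m - 3)*(m - 2)
(2) = (h + 4)*(h^4 - 13*h^2 + 12*h) = (h - 1)*(h + 4)*(h^3 + h^2 - 12*h) = (h - 3)*(h - 1)*(h + 4)*(h^2 + 4*h) = h*(h - 3)*(h - 1)*(h + 4)*(h + 4)
(3) = (x - 4)*(x^2) = x*(x - 4)*(x)
(4) = (p + 2)*(p^2 - p - 12) = (p - 4)*(p + 2)*(p + 3)
(5) = (y + 3)*(y^3 - 3*y^2 - 10*y) = y*(y + 3)*(y^2 - 3*y - 10) = y*(y + 2)*(y + 3)*(y - 5)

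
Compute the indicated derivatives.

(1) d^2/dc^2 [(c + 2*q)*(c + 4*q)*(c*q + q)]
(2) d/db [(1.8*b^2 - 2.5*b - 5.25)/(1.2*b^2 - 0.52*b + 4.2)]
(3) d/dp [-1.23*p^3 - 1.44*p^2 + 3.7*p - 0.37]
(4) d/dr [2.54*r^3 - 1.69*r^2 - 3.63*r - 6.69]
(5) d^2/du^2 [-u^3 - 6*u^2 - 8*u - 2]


(1) = 2*q*(3*c + 6*q + 1)
(2) = (2.064*b^2 + 27.72*b - 13.23)/(1.44*b^4 - 1.248*b^3 + 10.3504*b^2 - 4.368*b + 17.64)
(3) = -3.69*p^2 - 2.88*p + 3.7
(4) = 7.62*r^2 - 3.38*r - 3.63
(5) = -6*u - 12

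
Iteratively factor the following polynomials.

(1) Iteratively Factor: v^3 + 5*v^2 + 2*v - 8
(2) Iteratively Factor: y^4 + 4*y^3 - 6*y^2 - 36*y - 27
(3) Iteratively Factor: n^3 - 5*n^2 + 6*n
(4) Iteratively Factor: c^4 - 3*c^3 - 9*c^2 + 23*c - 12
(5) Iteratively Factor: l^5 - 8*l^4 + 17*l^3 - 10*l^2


(1) = (v - 1)*(v^2 + 6*v + 8) = (v - 1)*(v + 4)*(v + 2)
(2) = (y + 3)*(y^3 + y^2 - 9*y - 9) = (y - 3)*(y + 3)*(y^2 + 4*y + 3) = (y - 3)*(y + 1)*(y + 3)*(y + 3)
(3) = (n)*(n^2 - 5*n + 6) = n*(n - 3)*(n - 2)
(4) = (c - 4)*(c^3 + c^2 - 5*c + 3) = (c - 4)*(c - 1)*(c^2 + 2*c - 3) = (c - 4)*(c - 1)^2*(c + 3)
(5) = (l)*(l^4 - 8*l^3 + 17*l^2 - 10*l) = l^2*(l^3 - 8*l^2 + 17*l - 10) = l^2*(l - 5)*(l^2 - 3*l + 2) = l^2*(l - 5)*(l - 2)*(l - 1)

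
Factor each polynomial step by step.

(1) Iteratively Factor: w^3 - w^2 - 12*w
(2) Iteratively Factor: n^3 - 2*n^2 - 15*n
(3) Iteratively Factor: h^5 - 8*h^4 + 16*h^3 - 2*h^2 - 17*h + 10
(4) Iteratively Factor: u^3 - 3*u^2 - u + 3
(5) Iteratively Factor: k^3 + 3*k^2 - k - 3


(1) = (w)*(w^2 - w - 12) = w*(w - 4)*(w + 3)
(2) = (n + 3)*(n^2 - 5*n) = (n - 5)*(n + 3)*(n)
(3) = (h - 1)*(h^4 - 7*h^3 + 9*h^2 + 7*h - 10) = (h - 1)^2*(h^3 - 6*h^2 + 3*h + 10) = (h - 2)*(h - 1)^2*(h^2 - 4*h - 5) = (h - 2)*(h - 1)^2*(h + 1)*(h - 5)
(4) = (u - 3)*(u^2 - 1) = (u - 3)*(u + 1)*(u - 1)
(5) = (k + 3)*(k^2 - 1) = (k - 1)*(k + 3)*(k + 1)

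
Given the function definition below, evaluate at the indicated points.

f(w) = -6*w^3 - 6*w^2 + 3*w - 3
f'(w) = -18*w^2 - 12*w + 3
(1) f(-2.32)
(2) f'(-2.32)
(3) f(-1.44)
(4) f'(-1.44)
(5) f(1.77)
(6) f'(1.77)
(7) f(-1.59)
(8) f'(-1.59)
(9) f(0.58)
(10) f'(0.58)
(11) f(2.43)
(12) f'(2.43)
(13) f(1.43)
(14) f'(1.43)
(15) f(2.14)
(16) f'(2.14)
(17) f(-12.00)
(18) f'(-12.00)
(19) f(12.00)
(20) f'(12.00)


(1) = 32.67
(2) = -66.04
(3) = -1.85
(4) = -17.04
(5) = -49.76
(6) = -74.63
(7) = 1.18
(8) = -23.43
(9) = -4.45
(10) = -10.02
(11) = -117.23
(12) = -132.45
(13) = -28.52
(14) = -50.97
(15) = -82.86
(16) = -105.11
(17) = 9465.00
(18) = -2445.00
(19) = -11199.00
(20) = -2733.00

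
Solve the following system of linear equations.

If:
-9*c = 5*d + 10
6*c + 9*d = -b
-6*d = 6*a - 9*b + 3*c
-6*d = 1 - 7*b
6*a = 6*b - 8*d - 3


Then:
No Solution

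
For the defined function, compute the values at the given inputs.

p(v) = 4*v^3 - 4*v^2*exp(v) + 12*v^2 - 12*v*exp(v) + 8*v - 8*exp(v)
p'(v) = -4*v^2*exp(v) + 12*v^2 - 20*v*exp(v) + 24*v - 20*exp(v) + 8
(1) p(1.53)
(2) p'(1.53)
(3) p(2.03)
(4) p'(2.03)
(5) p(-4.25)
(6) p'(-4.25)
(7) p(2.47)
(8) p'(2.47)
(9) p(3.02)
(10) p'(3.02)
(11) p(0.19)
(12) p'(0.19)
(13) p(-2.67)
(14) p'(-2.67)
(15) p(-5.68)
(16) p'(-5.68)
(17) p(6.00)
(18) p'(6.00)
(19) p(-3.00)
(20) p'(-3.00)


(1) = -110.32
(2) = -204.11
(3) = -272.75
(4) = -480.75
(5) = -124.73
(6) = 122.65
(7) = -580.26
(8) = -968.50
(9) = -1410.31
(10) = -2205.13
(11) = -10.63
(12) = -15.96
(13) = -12.26
(14) = 29.81
(15) = -391.53
(16) = 258.71
(17) = -89024.05
(18) = -113989.78
(19) = -24.40
(20) = 44.20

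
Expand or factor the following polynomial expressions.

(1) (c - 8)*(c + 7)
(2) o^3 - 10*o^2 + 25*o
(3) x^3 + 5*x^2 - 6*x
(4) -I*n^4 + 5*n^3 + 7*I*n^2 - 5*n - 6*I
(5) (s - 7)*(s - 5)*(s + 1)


(1) = c^2 - c - 56
(2) = o*(o - 5)^2
(3) = x*(x - 1)*(x + 6)
(4) = (n + 1)*(n + 2*I)*(n + 3*I)*(-I*n + I)
(5) = s^3 - 11*s^2 + 23*s + 35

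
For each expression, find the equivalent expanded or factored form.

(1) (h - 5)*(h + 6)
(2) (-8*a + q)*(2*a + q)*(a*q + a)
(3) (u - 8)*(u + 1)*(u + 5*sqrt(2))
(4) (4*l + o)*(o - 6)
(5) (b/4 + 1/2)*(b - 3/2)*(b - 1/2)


(1) = h^2 + h - 30
(2) = -16*a^3*q - 16*a^3 - 6*a^2*q^2 - 6*a^2*q + a*q^3 + a*q^2
(3) = u^3 - 7*u^2 + 5*sqrt(2)*u^2 - 35*sqrt(2)*u - 8*u - 40*sqrt(2)
(4) = 4*l*o - 24*l + o^2 - 6*o
(5) = b^3/4 - 13*b/16 + 3/8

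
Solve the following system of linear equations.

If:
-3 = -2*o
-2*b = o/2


Then:
b = -3/8
o = 3/2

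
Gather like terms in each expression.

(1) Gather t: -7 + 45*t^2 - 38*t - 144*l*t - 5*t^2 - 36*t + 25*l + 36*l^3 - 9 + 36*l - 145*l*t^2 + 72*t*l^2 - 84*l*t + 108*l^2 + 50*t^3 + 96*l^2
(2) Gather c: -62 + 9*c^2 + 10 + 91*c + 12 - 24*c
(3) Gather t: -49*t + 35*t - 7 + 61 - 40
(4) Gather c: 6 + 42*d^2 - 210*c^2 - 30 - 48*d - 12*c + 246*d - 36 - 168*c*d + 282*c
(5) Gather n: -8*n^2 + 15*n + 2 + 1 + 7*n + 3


(1) = 36*l^3 + 204*l^2 + 61*l + 50*t^3 + t^2*(40 - 145*l) + t*(72*l^2 - 228*l - 74) - 16
(2) = 9*c^2 + 67*c - 40
(3) = 14 - 14*t
(4) = -210*c^2 + c*(270 - 168*d) + 42*d^2 + 198*d - 60
(5) = -8*n^2 + 22*n + 6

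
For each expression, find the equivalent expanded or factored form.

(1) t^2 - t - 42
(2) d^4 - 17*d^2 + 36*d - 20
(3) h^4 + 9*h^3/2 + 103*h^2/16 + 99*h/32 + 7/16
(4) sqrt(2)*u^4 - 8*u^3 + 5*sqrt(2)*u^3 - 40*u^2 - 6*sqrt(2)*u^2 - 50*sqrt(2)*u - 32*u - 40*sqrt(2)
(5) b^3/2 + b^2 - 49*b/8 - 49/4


(1) = (t - 7)*(t + 6)
(2) = (d - 2)^2*(d - 1)*(d + 5)
(3) = (h + 1/4)*(h + 1/2)*(h + 7/4)*(h + 2)
(4) = (u + 4)*(u - 5*sqrt(2))*(u + sqrt(2))*(sqrt(2)*u + sqrt(2))
(5) = (b/2 + 1)*(b - 7/2)*(b + 7/2)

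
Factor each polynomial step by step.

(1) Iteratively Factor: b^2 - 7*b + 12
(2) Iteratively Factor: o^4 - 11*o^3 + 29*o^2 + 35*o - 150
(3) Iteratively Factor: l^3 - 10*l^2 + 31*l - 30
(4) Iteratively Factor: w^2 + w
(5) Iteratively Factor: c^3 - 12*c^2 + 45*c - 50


(1) = (b - 3)*(b - 4)
(2) = (o - 5)*(o^3 - 6*o^2 - o + 30) = (o - 5)^2*(o^2 - o - 6) = (o - 5)^2*(o + 2)*(o - 3)
(3) = (l - 3)*(l^2 - 7*l + 10) = (l - 3)*(l - 2)*(l - 5)
(4) = (w + 1)*(w)
(5) = (c - 2)*(c^2 - 10*c + 25) = (c - 5)*(c - 2)*(c - 5)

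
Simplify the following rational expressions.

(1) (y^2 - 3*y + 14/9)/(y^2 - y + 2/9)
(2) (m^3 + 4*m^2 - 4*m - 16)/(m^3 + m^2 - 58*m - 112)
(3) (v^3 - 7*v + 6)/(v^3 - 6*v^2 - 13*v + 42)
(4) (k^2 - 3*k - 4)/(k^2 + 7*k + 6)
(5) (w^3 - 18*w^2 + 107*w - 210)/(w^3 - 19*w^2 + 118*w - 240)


(1) = (3*y - 7)/(3*y - 1)
(2) = (m^2 + 2*m - 8)/(m^2 - m - 56)
(3) = (v - 1)/(v - 7)
(4) = (k - 4)/(k + 6)
(5) = (w - 7)/(w - 8)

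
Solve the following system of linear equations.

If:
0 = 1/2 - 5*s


Then:
s = 1/10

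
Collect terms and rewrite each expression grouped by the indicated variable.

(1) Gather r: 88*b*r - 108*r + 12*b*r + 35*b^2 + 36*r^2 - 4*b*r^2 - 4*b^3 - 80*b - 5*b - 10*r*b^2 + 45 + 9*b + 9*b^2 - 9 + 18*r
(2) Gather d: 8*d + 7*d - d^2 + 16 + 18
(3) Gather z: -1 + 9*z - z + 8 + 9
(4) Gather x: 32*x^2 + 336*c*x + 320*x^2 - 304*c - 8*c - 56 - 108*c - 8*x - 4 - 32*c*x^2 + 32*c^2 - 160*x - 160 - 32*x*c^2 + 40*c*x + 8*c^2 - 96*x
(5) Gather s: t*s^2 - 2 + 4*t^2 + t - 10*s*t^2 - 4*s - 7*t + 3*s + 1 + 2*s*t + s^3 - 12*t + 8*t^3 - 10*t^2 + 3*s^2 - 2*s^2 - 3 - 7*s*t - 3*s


(1) = -4*b^3 + 44*b^2 - 76*b + r^2*(36 - 4*b) + r*(-10*b^2 + 100*b - 90) + 36
(2) = -d^2 + 15*d + 34
(3) = 8*z + 16
(4) = 40*c^2 - 420*c + x^2*(352 - 32*c) + x*(-32*c^2 + 376*c - 264) - 220
(5) = s^3 + s^2*(t + 1) + s*(-10*t^2 - 5*t - 4) + 8*t^3 - 6*t^2 - 18*t - 4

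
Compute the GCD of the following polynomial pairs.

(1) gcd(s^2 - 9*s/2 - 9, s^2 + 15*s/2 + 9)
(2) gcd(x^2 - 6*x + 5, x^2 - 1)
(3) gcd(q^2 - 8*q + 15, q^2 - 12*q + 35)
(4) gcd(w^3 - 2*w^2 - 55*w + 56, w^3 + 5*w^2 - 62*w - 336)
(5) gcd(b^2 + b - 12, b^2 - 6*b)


(1) = s + 3/2
(2) = gcd((x - 5)*(x - 1), (x - 1)*(x + 1)) = x - 1
(3) = q - 5
(4) = gcd((w - 8)*(w - 1)*(w + 7), (w - 8)*(w + 6)*(w + 7)) = w^2 - w - 56
(5) = gcd((b - 3)*(b + 4), b*(b - 6)) = 1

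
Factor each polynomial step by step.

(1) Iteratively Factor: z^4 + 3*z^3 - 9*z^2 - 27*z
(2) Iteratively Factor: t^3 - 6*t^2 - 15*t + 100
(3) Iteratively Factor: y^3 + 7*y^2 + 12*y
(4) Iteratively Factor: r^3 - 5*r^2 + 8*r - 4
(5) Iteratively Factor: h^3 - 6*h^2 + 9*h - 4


(1) = (z - 3)*(z^3 + 6*z^2 + 9*z) = (z - 3)*(z + 3)*(z^2 + 3*z) = (z - 3)*(z + 3)^2*(z)
(2) = (t - 5)*(t^2 - t - 20) = (t - 5)^2*(t + 4)
(3) = (y)*(y^2 + 7*y + 12) = y*(y + 4)*(y + 3)
(4) = (r - 2)*(r^2 - 3*r + 2) = (r - 2)*(r - 1)*(r - 2)
(5) = (h - 4)*(h^2 - 2*h + 1) = (h - 4)*(h - 1)*(h - 1)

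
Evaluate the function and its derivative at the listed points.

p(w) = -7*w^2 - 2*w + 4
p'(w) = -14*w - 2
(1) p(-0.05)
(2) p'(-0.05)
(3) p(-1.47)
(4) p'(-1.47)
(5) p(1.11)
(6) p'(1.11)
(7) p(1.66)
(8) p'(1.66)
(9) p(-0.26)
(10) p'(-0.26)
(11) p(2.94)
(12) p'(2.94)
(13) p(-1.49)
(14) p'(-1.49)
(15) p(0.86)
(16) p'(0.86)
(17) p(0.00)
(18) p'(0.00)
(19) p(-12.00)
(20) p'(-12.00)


(1) = 4.08
(2) = -1.30
(3) = -8.19
(4) = 18.58
(5) = -6.84
(6) = -17.54
(7) = -18.61
(8) = -25.24
(9) = 4.05
(10) = 1.64
(11) = -62.39
(12) = -43.16
(13) = -8.56
(14) = 18.86
(15) = -2.90
(16) = -14.04
(17) = 4.00
(18) = -2.00
(19) = -980.00
(20) = 166.00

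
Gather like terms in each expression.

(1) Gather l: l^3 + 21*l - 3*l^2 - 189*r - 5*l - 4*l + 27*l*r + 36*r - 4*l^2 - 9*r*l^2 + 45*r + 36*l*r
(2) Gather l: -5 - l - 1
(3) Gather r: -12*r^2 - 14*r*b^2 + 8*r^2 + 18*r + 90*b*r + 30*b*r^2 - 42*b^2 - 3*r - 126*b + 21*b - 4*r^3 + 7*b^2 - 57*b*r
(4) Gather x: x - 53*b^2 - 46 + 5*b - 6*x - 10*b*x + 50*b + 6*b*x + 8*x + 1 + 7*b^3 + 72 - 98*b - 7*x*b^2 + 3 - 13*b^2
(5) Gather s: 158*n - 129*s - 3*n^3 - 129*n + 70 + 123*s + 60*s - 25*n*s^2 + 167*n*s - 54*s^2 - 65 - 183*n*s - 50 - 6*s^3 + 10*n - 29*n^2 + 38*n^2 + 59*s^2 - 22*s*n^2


(1) = l^3 + l^2*(-9*r - 7) + l*(63*r + 12) - 108*r
(2) = -l - 6
(3) = -35*b^2 - 105*b - 4*r^3 + r^2*(30*b - 4) + r*(-14*b^2 + 33*b + 15)
(4) = 7*b^3 - 66*b^2 - 43*b + x*(-7*b^2 - 4*b + 3) + 30
(5) = -3*n^3 + 9*n^2 + 39*n - 6*s^3 + s^2*(5 - 25*n) + s*(-22*n^2 - 16*n + 54) - 45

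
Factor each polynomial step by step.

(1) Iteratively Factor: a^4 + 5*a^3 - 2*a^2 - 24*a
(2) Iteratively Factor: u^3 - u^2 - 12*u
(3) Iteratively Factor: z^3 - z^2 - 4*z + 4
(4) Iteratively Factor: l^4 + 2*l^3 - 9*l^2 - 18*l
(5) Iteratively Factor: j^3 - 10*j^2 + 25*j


(1) = (a + 3)*(a^3 + 2*a^2 - 8*a) = (a - 2)*(a + 3)*(a^2 + 4*a) = (a - 2)*(a + 3)*(a + 4)*(a)
(2) = (u)*(u^2 - u - 12) = u*(u + 3)*(u - 4)
(3) = (z - 2)*(z^2 + z - 2) = (z - 2)*(z + 2)*(z - 1)
(4) = (l + 3)*(l^3 - l^2 - 6*l) = (l - 3)*(l + 3)*(l^2 + 2*l) = l*(l - 3)*(l + 3)*(l + 2)
(5) = (j - 5)*(j^2 - 5*j) = (j - 5)^2*(j)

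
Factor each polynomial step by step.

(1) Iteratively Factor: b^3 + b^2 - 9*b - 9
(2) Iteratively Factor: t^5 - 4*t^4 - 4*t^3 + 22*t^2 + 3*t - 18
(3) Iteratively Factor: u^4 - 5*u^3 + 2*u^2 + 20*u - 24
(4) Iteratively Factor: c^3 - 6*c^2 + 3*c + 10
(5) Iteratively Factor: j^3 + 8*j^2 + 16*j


(1) = (b + 3)*(b^2 - 2*b - 3) = (b - 3)*(b + 3)*(b + 1)
(2) = (t - 1)*(t^4 - 3*t^3 - 7*t^2 + 15*t + 18) = (t - 3)*(t - 1)*(t^3 - 7*t - 6) = (t - 3)*(t - 1)*(t + 1)*(t^2 - t - 6) = (t - 3)^2*(t - 1)*(t + 1)*(t + 2)
(3) = (u - 2)*(u^3 - 3*u^2 - 4*u + 12) = (u - 2)*(u + 2)*(u^2 - 5*u + 6) = (u - 2)^2*(u + 2)*(u - 3)
(4) = (c - 2)*(c^2 - 4*c - 5) = (c - 2)*(c + 1)*(c - 5)
(5) = (j + 4)*(j^2 + 4*j) = (j + 4)^2*(j)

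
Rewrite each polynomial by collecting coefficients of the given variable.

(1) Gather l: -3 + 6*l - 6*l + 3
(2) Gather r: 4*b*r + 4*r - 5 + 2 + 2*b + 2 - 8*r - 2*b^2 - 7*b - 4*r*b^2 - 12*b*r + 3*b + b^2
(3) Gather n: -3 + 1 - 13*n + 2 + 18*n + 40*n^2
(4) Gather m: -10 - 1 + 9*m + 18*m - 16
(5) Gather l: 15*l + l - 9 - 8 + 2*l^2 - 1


(1) = 0
(2) = -b^2 - 2*b + r*(-4*b^2 - 8*b - 4) - 1
(3) = 40*n^2 + 5*n
(4) = 27*m - 27
(5) = 2*l^2 + 16*l - 18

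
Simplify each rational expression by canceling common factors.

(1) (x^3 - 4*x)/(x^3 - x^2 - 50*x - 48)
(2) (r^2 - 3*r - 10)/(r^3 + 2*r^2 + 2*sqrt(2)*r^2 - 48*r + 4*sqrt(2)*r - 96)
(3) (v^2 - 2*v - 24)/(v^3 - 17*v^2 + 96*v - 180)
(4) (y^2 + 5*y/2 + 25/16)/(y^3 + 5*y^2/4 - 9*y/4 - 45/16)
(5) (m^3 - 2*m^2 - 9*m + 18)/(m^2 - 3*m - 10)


(1) = (x^3 - 4*x)/(x^3 - x^2 - 50*x - 48)
(2) = (r - 5)/(r^2 + 2*sqrt(2)*r - 48)
(3) = (v + 4)/(v^2 - 11*v + 30)
(4) = (4*y + 5)/(4*y^2 - 9)
(5) = (m^3 - 2*m^2 - 9*m + 18)/(m^2 - 3*m - 10)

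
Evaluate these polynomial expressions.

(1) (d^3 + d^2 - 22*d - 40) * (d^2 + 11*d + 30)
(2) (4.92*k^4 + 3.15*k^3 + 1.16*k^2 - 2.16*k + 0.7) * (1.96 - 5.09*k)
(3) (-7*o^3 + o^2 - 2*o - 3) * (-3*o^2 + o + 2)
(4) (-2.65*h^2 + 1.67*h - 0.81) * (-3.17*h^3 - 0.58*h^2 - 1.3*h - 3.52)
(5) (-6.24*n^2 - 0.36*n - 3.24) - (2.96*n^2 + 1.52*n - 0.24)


(1) = d^5 + 12*d^4 + 19*d^3 - 252*d^2 - 1100*d - 1200
(2) = -25.0428*k^5 - 6.3903*k^4 + 0.2696*k^3 + 13.268*k^2 - 7.7966*k + 1.372
(3) = 21*o^5 - 10*o^4 - 7*o^3 + 9*o^2 - 7*o - 6
(4) = 8.4005*h^5 - 3.7569*h^4 + 5.0441*h^3 + 7.6268*h^2 - 4.8254*h + 2.8512
(5) = -9.2*n^2 - 1.88*n - 3.0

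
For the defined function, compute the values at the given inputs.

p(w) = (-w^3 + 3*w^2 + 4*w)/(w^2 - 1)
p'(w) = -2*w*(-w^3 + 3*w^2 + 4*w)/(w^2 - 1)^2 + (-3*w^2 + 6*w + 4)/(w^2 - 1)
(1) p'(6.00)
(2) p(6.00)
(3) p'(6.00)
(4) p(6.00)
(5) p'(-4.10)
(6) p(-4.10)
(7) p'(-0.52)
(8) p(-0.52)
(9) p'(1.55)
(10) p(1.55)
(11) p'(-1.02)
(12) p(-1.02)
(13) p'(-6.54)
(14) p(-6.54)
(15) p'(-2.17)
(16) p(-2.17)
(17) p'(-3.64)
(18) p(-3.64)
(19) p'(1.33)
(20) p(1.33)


(1) = -1.12
(2) = -2.40
(3) = -1.12
(4) = -2.40
(5) = -1.12
(6) = 6.51
(7) = -2.30
(8) = 1.55
(9) = -10.92
(10) = 6.90
(11) = -1.74
(12) = 2.53
(13) = -1.05
(14) = 9.14
(15) = -1.30
(16) = 4.22
(17) = -1.14
(18) = 5.99
(19) = -28.55
(20) = 10.76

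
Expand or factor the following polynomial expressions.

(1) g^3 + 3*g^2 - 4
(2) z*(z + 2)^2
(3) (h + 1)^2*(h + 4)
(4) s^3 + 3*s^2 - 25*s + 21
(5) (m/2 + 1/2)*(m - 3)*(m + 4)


(1) = (g - 1)*(g + 2)^2
(2) = z^3 + 4*z^2 + 4*z
(3) = h^3 + 6*h^2 + 9*h + 4
(4) = (s - 3)*(s - 1)*(s + 7)
(5) = m^3/2 + m^2 - 11*m/2 - 6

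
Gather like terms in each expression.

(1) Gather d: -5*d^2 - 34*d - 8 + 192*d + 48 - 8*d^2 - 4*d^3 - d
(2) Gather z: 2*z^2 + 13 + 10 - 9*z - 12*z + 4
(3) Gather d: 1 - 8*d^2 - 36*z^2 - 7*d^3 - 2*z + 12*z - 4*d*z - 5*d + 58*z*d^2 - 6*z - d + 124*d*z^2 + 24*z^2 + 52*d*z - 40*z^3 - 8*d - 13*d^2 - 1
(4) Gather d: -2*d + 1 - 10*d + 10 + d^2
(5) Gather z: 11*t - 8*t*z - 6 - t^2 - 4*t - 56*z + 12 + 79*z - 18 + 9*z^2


(1) = -4*d^3 - 13*d^2 + 157*d + 40
(2) = 2*z^2 - 21*z + 27
(3) = -7*d^3 + d^2*(58*z - 21) + d*(124*z^2 + 48*z - 14) - 40*z^3 - 12*z^2 + 4*z
(4) = d^2 - 12*d + 11
(5) = -t^2 + 7*t + 9*z^2 + z*(23 - 8*t) - 12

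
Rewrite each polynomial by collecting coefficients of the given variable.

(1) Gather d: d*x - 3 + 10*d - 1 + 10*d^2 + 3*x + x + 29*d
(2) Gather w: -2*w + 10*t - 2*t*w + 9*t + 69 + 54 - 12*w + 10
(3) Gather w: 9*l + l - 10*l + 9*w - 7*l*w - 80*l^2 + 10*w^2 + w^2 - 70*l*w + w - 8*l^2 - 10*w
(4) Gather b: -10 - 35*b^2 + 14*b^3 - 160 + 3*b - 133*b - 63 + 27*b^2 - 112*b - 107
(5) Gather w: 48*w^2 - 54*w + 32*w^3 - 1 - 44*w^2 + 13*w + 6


(1) = 10*d^2 + d*(x + 39) + 4*x - 4
(2) = 19*t + w*(-2*t - 14) + 133
(3) = -88*l^2 - 77*l*w + 11*w^2
(4) = 14*b^3 - 8*b^2 - 242*b - 340
(5) = 32*w^3 + 4*w^2 - 41*w + 5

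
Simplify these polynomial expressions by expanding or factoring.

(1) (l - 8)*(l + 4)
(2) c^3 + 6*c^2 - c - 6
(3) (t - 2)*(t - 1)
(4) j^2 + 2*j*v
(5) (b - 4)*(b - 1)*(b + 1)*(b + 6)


(1) = l^2 - 4*l - 32
(2) = (c - 1)*(c + 1)*(c + 6)
(3) = t^2 - 3*t + 2
(4) = j*(j + 2*v)
(5) = b^4 + 2*b^3 - 25*b^2 - 2*b + 24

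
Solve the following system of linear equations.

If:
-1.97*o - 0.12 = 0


Then:
o = -0.06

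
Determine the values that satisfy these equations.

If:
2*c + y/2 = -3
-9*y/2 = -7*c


Then:
c = -27/25
y = -42/25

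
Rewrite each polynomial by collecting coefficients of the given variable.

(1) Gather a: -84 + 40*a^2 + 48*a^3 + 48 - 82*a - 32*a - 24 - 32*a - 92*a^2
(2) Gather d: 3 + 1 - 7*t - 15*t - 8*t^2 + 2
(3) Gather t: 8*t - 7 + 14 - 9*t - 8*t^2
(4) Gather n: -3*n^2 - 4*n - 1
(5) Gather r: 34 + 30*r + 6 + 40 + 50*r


(1) = 48*a^3 - 52*a^2 - 146*a - 60
(2) = -8*t^2 - 22*t + 6
(3) = -8*t^2 - t + 7
(4) = -3*n^2 - 4*n - 1
(5) = 80*r + 80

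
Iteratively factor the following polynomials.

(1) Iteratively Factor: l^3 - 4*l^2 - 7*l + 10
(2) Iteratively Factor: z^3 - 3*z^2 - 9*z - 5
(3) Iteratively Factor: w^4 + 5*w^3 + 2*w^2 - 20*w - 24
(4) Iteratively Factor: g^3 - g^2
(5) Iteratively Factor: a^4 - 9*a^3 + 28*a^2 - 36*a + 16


(1) = (l - 1)*(l^2 - 3*l - 10) = (l - 5)*(l - 1)*(l + 2)
(2) = (z - 5)*(z^2 + 2*z + 1) = (z - 5)*(z + 1)*(z + 1)
(3) = (w + 3)*(w^3 + 2*w^2 - 4*w - 8) = (w + 2)*(w + 3)*(w^2 - 4) = (w - 2)*(w + 2)*(w + 3)*(w + 2)
(4) = (g - 1)*(g^2) = g*(g - 1)*(g)
(5) = (a - 4)*(a^3 - 5*a^2 + 8*a - 4) = (a - 4)*(a - 2)*(a^2 - 3*a + 2) = (a - 4)*(a - 2)^2*(a - 1)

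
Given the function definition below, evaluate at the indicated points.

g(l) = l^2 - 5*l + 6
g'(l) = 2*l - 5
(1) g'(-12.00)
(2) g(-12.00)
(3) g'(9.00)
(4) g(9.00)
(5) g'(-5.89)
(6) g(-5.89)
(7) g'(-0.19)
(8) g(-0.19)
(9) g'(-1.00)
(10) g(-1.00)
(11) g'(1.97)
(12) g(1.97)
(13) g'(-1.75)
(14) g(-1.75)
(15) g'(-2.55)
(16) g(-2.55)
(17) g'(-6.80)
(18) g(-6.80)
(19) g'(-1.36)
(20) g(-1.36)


(1) = -29.00
(2) = 210.00
(3) = 13.00
(4) = 42.00
(5) = -16.78
(6) = 70.14
(7) = -5.38
(8) = 6.99
(9) = -7.00
(10) = 12.00
(11) = -1.06
(12) = 0.03
(13) = -8.50
(14) = 17.81
(15) = -10.10
(16) = 25.25
(17) = -18.60
(18) = 86.24
(19) = -7.72
(20) = 14.65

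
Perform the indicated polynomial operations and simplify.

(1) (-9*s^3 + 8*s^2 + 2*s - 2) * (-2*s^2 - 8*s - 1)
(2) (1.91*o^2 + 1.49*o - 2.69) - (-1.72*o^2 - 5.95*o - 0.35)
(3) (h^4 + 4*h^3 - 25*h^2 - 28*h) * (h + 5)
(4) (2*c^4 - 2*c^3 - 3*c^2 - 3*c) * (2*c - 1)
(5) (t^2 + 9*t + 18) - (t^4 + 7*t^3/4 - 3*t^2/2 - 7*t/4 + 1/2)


(1) = 18*s^5 + 56*s^4 - 59*s^3 - 20*s^2 + 14*s + 2
(2) = 3.63*o^2 + 7.44*o - 2.34
(3) = h^5 + 9*h^4 - 5*h^3 - 153*h^2 - 140*h
(4) = 4*c^5 - 6*c^4 - 4*c^3 - 3*c^2 + 3*c
(5) = -t^4 - 7*t^3/4 + 5*t^2/2 + 43*t/4 + 35/2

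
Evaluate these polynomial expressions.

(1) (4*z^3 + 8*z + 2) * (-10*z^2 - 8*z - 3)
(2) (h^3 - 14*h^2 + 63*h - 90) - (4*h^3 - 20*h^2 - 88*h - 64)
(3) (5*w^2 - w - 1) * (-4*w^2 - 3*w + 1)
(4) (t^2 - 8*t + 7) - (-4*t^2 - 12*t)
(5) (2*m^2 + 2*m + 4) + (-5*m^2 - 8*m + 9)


(1) = -40*z^5 - 32*z^4 - 92*z^3 - 84*z^2 - 40*z - 6
(2) = -3*h^3 + 6*h^2 + 151*h - 26
(3) = -20*w^4 - 11*w^3 + 12*w^2 + 2*w - 1
(4) = 5*t^2 + 4*t + 7
(5) = -3*m^2 - 6*m + 13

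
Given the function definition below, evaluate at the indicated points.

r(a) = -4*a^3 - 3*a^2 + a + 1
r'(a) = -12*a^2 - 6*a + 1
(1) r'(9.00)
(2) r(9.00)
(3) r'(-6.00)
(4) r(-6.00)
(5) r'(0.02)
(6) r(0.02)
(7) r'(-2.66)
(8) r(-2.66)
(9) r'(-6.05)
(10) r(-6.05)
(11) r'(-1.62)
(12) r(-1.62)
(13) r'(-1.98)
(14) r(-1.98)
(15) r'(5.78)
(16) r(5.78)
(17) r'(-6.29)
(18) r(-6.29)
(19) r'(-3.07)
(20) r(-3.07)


(1) = -1025.00
(2) = -3149.00
(3) = -395.00
(4) = 751.00
(5) = 0.88
(6) = 1.02
(7) = -67.95
(8) = 52.40
(9) = -401.93
(10) = 770.92
(11) = -20.77
(12) = 8.51
(13) = -34.16
(14) = 18.31
(15) = -434.58
(16) = -865.85
(17) = -436.03
(18) = 871.45
(19) = -93.68
(20) = 85.39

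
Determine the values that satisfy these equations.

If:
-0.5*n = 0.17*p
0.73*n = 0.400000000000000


Then:
n = 0.55
p = -1.61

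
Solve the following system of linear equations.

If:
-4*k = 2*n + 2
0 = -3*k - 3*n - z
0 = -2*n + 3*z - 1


Then:
k = -10/13
n = 7/13
z = 9/13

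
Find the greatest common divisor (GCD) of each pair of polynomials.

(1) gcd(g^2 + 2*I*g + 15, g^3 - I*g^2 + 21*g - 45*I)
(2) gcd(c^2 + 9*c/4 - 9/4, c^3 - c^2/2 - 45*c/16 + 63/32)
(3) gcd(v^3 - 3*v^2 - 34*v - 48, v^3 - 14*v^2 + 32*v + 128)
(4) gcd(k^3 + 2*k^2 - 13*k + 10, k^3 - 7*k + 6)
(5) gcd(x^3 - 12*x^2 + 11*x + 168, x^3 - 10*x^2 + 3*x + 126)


(1) = g^2 + 2*I*g + 15
(2) = c - 3/4
(3) = v^2 - 6*v - 16
(4) = k^2 - 3*k + 2
(5) = x^2 - 4*x - 21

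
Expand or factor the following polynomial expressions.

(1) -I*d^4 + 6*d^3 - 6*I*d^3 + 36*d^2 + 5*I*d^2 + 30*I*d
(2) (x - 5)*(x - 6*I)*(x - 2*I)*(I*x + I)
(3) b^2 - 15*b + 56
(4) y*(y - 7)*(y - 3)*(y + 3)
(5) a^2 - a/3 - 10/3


(1) = d*(d + 6)*(d + 5*I)*(-I*d + 1)
(2) = I*x^4 + 8*x^3 - 4*I*x^3 - 32*x^2 - 17*I*x^2 - 40*x + 48*I*x + 60*I
(3) = (b - 8)*(b - 7)
(4) = y^4 - 7*y^3 - 9*y^2 + 63*y
(5) = (a - 2)*(a + 5/3)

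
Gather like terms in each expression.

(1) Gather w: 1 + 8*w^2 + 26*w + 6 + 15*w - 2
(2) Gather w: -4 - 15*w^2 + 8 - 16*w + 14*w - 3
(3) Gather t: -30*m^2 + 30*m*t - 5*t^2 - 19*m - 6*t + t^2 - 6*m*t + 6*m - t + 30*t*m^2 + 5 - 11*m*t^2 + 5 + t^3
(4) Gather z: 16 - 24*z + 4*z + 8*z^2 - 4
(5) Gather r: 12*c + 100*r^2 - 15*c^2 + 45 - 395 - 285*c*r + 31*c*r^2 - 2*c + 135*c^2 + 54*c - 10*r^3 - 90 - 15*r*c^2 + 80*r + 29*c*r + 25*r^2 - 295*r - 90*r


(1) = 8*w^2 + 41*w + 5
(2) = -15*w^2 - 2*w + 1
(3) = -30*m^2 - 13*m + t^3 + t^2*(-11*m - 4) + t*(30*m^2 + 24*m - 7) + 10
(4) = 8*z^2 - 20*z + 12
(5) = 120*c^2 + 64*c - 10*r^3 + r^2*(31*c + 125) + r*(-15*c^2 - 256*c - 305) - 440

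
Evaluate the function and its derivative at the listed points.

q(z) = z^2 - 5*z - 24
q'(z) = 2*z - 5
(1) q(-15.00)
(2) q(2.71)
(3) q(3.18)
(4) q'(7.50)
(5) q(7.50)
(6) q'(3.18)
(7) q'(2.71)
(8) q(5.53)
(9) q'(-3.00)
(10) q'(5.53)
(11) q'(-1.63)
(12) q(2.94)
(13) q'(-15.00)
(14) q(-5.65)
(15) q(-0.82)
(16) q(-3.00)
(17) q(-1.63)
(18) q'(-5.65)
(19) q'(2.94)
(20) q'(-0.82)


(1) = 276.00
(2) = -30.21
(3) = -29.79
(4) = 10.00
(5) = -5.25
(6) = 1.36
(7) = 0.42
(8) = -21.07
(9) = -11.00
(10) = 6.06
(11) = -8.26
(12) = -30.06
(13) = -35.00
(14) = 36.17
(15) = -19.23
(16) = 0.00
(17) = -13.19
(18) = -16.30
(19) = 0.88
(20) = -6.64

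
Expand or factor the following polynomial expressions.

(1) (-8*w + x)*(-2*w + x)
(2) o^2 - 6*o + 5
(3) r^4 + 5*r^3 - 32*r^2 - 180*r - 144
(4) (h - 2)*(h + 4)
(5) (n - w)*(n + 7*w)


(1) = 16*w^2 - 10*w*x + x^2
(2) = (o - 5)*(o - 1)
(3) = (r - 6)*(r + 1)*(r + 4)*(r + 6)
(4) = h^2 + 2*h - 8
(5) = n^2 + 6*n*w - 7*w^2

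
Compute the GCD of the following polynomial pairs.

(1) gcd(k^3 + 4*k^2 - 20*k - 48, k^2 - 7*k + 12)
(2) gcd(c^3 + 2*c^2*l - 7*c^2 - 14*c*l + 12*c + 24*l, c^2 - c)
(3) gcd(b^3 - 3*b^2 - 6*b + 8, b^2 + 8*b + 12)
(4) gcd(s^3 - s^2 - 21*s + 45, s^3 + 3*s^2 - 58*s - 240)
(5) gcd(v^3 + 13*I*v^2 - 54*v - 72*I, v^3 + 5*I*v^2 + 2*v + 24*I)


(1) = k - 4
(2) = gcd((c - 4)*(c - 3)*(c + 2*l), c*(c - 1)) = 1
(3) = gcd((b - 4)*(b - 1)*(b + 2), (b + 2)*(b + 6)) = b + 2
(4) = gcd((s - 3)^2*(s + 5), (s - 8)*(s + 5)*(s + 6)) = s + 5
(5) = gcd((v + 3*I)*(v + 4*I)*(v + 6*I), (v - 2*I)*(v + 3*I)*(v + 4*I)) = v^2 + 7*I*v - 12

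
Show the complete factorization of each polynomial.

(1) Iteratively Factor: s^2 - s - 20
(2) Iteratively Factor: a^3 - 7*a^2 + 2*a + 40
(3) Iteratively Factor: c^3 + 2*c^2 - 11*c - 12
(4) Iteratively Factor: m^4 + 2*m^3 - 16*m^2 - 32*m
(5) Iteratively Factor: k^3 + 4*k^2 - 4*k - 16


(1) = (s + 4)*(s - 5)
(2) = (a - 5)*(a^2 - 2*a - 8) = (a - 5)*(a - 4)*(a + 2)
(3) = (c + 1)*(c^2 + c - 12) = (c + 1)*(c + 4)*(c - 3)
(4) = (m + 2)*(m^3 - 16*m) = (m - 4)*(m + 2)*(m^2 + 4*m) = m*(m - 4)*(m + 2)*(m + 4)
(5) = (k - 2)*(k^2 + 6*k + 8) = (k - 2)*(k + 2)*(k + 4)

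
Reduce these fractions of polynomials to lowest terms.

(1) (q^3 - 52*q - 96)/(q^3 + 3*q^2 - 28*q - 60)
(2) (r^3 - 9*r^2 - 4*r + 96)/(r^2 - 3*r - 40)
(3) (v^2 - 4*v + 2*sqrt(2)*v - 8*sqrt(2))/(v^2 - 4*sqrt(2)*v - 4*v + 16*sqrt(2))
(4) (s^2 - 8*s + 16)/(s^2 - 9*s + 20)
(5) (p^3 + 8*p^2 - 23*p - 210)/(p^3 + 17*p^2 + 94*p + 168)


(1) = (q - 8)/(q - 5)
(2) = (r^2 - r - 12)/(r + 5)
(3) = (v + 2*sqrt(2))/(v - 4*sqrt(2))
(4) = (s - 4)/(s - 5)
(5) = (p - 5)/(p + 4)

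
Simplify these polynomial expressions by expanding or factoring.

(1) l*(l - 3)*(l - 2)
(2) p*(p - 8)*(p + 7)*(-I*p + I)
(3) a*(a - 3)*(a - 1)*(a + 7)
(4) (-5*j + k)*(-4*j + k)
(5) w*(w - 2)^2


(1) = l^3 - 5*l^2 + 6*l
(2) = -I*p^4 + 2*I*p^3 + 55*I*p^2 - 56*I*p
(3) = a^4 + 3*a^3 - 25*a^2 + 21*a
(4) = 20*j^2 - 9*j*k + k^2
(5) = w^3 - 4*w^2 + 4*w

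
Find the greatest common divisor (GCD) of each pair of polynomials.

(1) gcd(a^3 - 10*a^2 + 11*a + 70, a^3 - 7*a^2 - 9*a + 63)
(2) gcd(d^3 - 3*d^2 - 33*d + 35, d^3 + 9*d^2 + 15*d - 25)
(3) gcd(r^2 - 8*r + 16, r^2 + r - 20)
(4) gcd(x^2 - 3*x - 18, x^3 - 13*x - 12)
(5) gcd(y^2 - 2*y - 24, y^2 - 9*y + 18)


(1) = gcd((a - 7)*(a - 5)*(a + 2), (a - 7)*(a - 3)*(a + 3)) = a - 7
(2) = gcd((d - 7)*(d - 1)*(d + 5), (d - 1)*(d + 5)^2) = d^2 + 4*d - 5
(3) = gcd((r - 4)^2, (r - 4)*(r + 5)) = r - 4
(4) = gcd((x - 6)*(x + 3), (x - 4)*(x + 1)*(x + 3)) = x + 3
(5) = y - 6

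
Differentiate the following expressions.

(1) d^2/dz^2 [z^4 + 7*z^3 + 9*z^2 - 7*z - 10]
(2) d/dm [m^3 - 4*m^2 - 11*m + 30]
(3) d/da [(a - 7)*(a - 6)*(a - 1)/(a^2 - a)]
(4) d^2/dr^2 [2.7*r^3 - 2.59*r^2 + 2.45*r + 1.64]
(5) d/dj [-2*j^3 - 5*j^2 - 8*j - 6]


(1) = 12*z^2 + 42*z + 18
(2) = 3*m^2 - 8*m - 11
(3) = 1 - 42/a^2
(4) = 16.2*r - 5.18
(5) = -6*j^2 - 10*j - 8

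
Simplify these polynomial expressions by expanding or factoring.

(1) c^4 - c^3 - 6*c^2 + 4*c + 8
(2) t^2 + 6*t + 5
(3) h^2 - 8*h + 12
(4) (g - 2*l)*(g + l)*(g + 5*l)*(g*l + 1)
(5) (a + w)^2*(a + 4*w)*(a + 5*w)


(1) = (c - 2)^2*(c + 1)*(c + 2)
(2) = (t + 1)*(t + 5)
(3) = (h - 6)*(h - 2)
(4) = g^4*l + 4*g^3*l^2 + g^3 - 7*g^2*l^3 + 4*g^2*l - 10*g*l^4 - 7*g*l^2 - 10*l^3
(5) = a^4 + 11*a^3*w + 39*a^2*w^2 + 49*a*w^3 + 20*w^4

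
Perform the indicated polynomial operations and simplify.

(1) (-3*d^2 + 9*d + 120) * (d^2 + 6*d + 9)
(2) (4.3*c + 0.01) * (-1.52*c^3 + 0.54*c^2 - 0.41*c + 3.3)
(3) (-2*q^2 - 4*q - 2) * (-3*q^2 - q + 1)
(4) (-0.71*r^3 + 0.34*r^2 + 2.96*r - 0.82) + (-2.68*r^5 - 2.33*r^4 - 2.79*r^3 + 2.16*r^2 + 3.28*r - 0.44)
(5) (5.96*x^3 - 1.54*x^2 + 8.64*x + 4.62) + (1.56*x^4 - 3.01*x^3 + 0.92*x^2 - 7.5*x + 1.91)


(1) = -3*d^4 - 9*d^3 + 147*d^2 + 801*d + 1080
(2) = -6.536*c^4 + 2.3068*c^3 - 1.7576*c^2 + 14.1859*c + 0.033
(3) = 6*q^4 + 14*q^3 + 8*q^2 - 2*q - 2
(4) = -2.68*r^5 - 2.33*r^4 - 3.5*r^3 + 2.5*r^2 + 6.24*r - 1.26
(5) = 1.56*x^4 + 2.95*x^3 - 0.62*x^2 + 1.14*x + 6.53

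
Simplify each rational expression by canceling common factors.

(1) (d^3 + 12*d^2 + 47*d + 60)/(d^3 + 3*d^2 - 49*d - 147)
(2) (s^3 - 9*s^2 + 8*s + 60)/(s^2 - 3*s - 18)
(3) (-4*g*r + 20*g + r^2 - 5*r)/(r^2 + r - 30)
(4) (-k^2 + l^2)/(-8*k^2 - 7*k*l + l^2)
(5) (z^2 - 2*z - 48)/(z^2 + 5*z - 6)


(1) = (d^2 + 9*d + 20)/(d^2 - 49)
(2) = (s^2 - 3*s - 10)/(s + 3)
(3) = (-4*g + r)/(r + 6)
(4) = (k - l)/(8*k - l)
(5) = (z - 8)/(z - 1)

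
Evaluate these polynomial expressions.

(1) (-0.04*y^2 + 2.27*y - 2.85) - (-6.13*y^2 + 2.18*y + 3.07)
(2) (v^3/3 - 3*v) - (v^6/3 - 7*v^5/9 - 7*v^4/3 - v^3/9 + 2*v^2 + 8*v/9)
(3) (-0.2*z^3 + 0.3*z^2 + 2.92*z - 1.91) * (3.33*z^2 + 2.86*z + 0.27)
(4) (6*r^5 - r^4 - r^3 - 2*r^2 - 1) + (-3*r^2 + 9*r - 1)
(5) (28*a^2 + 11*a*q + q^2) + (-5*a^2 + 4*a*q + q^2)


(1) = 6.09*y^2 + 0.09*y - 5.92
(2) = -v^6/3 + 7*v^5/9 + 7*v^4/3 + 4*v^3/9 - 2*v^2 - 35*v/9
(3) = -0.666*z^5 + 0.427*z^4 + 10.5276*z^3 + 2.0719*z^2 - 4.6742*z - 0.5157
(4) = 6*r^5 - r^4 - r^3 - 5*r^2 + 9*r - 2
(5) = 23*a^2 + 15*a*q + 2*q^2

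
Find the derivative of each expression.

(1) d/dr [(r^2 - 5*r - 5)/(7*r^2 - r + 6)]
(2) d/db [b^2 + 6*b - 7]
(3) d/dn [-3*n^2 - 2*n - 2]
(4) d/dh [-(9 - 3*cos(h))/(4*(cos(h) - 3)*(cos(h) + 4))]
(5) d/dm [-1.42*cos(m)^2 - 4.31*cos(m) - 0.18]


(1) = (34*r^2 + 82*r - 35)/(49*r^4 - 14*r^3 + 85*r^2 - 12*r + 36)
(2) = 2*b + 6
(3) = -6*n - 2
(4) = 3*sin(h)/(4*(cos(h) + 4)^2)
(5) = (2.84*cos(m) + 4.31)*sin(m)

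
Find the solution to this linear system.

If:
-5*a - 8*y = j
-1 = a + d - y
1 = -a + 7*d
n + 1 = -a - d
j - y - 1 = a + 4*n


Then:
a = -47/82
d = 5/82
j = -85/82
n = -20/41
y = 20/41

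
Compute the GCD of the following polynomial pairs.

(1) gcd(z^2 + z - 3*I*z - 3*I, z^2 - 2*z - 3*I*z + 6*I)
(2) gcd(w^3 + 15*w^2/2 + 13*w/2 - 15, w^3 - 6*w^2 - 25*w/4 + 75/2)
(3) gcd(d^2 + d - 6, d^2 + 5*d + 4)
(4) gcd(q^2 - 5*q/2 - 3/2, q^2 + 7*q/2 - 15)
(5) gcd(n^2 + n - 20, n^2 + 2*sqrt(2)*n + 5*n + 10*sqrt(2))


(1) = gcd((z + 1)*(z - 3*I), (z - 2)*(z - 3*I)) = z - 3*I
(2) = w + 5/2
(3) = 1
(4) = 1
(5) = gcd((n - 4)*(n + 5), (n + 5)*(n + 2*sqrt(2))) = n + 5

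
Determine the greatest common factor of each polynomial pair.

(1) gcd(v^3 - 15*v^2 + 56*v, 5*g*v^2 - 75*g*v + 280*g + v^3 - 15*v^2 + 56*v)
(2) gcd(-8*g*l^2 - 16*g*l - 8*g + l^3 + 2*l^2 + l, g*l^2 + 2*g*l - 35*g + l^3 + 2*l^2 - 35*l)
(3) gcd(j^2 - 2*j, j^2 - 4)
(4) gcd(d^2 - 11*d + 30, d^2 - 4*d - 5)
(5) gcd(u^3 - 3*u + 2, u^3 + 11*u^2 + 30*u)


(1) = v^2 - 15*v + 56
(2) = 1
(3) = gcd(j*(j - 2), (j - 2)*(j + 2)) = j - 2
(4) = gcd((d - 6)*(d - 5), (d - 5)*(d + 1)) = d - 5
(5) = gcd((u - 1)^2*(u + 2), u*(u + 5)*(u + 6)) = 1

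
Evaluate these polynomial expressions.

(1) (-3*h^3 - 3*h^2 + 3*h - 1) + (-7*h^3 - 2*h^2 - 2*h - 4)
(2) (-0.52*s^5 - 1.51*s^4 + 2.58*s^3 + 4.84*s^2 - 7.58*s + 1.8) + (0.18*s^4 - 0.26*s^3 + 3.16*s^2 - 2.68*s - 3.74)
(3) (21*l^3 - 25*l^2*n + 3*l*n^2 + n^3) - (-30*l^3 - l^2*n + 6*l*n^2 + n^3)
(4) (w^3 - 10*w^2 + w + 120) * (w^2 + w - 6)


(1) = -10*h^3 - 5*h^2 + h - 5
(2) = -0.52*s^5 - 1.33*s^4 + 2.32*s^3 + 8.0*s^2 - 10.26*s - 1.94
(3) = 51*l^3 - 24*l^2*n - 3*l*n^2
(4) = w^5 - 9*w^4 - 15*w^3 + 181*w^2 + 114*w - 720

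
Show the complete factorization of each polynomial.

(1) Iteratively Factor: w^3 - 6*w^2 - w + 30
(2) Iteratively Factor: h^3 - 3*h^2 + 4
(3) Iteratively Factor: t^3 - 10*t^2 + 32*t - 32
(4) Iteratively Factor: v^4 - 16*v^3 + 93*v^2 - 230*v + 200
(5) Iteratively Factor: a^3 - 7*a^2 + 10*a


(1) = (w - 5)*(w^2 - w - 6) = (w - 5)*(w - 3)*(w + 2)
(2) = (h - 2)*(h^2 - h - 2) = (h - 2)*(h + 1)*(h - 2)
(3) = (t - 4)*(t^2 - 6*t + 8) = (t - 4)*(t - 2)*(t - 4)
(4) = (v - 4)*(v^3 - 12*v^2 + 45*v - 50) = (v - 5)*(v - 4)*(v^2 - 7*v + 10) = (v - 5)*(v - 4)*(v - 2)*(v - 5)
(5) = (a)*(a^2 - 7*a + 10) = a*(a - 2)*(a - 5)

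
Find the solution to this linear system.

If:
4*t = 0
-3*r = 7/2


Then:
r = -7/6
t = 0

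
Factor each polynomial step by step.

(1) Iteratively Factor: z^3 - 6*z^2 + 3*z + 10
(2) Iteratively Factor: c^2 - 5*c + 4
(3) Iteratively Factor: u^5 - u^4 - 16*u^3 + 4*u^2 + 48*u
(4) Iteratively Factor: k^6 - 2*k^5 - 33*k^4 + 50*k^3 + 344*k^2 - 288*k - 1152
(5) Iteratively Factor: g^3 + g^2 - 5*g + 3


(1) = (z - 2)*(z^2 - 4*z - 5) = (z - 5)*(z - 2)*(z + 1)
(2) = (c - 1)*(c - 4)
(3) = (u - 2)*(u^4 + u^3 - 14*u^2 - 24*u) = (u - 4)*(u - 2)*(u^3 + 5*u^2 + 6*u) = (u - 4)*(u - 2)*(u + 2)*(u^2 + 3*u) = (u - 4)*(u - 2)*(u + 2)*(u + 3)*(u)
(4) = (k + 4)*(k^5 - 6*k^4 - 9*k^3 + 86*k^2 - 288) = (k - 4)*(k + 4)*(k^4 - 2*k^3 - 17*k^2 + 18*k + 72) = (k - 4)*(k + 3)*(k + 4)*(k^3 - 5*k^2 - 2*k + 24) = (k - 4)*(k - 3)*(k + 3)*(k + 4)*(k^2 - 2*k - 8) = (k - 4)^2*(k - 3)*(k + 3)*(k + 4)*(k + 2)
(5) = (g + 3)*(g^2 - 2*g + 1) = (g - 1)*(g + 3)*(g - 1)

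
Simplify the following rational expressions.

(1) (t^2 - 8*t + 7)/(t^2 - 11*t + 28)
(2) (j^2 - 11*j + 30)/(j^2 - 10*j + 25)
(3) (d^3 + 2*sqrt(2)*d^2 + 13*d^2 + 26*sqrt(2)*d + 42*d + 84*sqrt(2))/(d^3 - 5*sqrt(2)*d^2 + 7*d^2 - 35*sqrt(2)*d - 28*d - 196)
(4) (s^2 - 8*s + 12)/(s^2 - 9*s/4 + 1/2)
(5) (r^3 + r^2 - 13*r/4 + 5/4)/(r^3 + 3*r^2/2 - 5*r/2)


(1) = (t - 1)/(t - 4)
(2) = (j - 6)/(j - 5)
(3) = (d + 6)/(d - 7*sqrt(2))
(4) = (4*s - 24)/(4*s - 1)
(5) = (2*r - 1)/(2*r)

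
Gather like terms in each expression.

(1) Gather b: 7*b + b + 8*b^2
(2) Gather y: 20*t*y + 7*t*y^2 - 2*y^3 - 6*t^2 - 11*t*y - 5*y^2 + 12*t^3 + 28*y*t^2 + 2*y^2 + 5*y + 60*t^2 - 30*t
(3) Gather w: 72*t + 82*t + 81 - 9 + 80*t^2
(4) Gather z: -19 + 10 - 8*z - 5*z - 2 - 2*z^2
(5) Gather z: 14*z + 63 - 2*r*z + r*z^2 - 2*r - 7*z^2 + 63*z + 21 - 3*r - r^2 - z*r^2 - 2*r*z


(1) = 8*b^2 + 8*b
(2) = 12*t^3 + 54*t^2 - 30*t - 2*y^3 + y^2*(7*t - 3) + y*(28*t^2 + 9*t + 5)
(3) = 80*t^2 + 154*t + 72
(4) = -2*z^2 - 13*z - 11
(5) = -r^2 - 5*r + z^2*(r - 7) + z*(-r^2 - 4*r + 77) + 84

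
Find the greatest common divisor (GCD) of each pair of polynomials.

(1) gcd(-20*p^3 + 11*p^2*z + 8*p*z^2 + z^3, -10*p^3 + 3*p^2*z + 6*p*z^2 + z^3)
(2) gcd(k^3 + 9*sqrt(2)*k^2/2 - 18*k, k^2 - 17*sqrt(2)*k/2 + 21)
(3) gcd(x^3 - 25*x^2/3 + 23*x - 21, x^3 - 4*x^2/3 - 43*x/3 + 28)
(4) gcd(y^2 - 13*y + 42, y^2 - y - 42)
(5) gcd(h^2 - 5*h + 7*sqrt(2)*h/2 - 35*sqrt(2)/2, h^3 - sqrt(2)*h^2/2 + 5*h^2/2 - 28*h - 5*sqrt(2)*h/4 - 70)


(1) = gcd((-p + z)*(4*p + z)*(5*p + z), (-p + z)*(2*p + z)*(5*p + z)) = -5*p^2 + 4*p*z + z^2
(2) = k - 3*sqrt(2)/2
(3) = gcd((x - 3)^2*(x - 7/3), (x - 3)*(x - 7/3)*(x + 4)) = x^2 - 16*x/3 + 7
(4) = gcd((y - 7)*(y - 6), (y - 7)*(y + 6)) = y - 7
(5) = h + 7*sqrt(2)/2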